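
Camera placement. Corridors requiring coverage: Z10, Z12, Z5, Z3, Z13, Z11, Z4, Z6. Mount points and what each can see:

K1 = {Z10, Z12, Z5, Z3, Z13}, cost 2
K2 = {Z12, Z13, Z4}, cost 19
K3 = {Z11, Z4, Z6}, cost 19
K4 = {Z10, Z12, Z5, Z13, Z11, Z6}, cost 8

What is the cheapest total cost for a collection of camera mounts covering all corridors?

K1, K3 cover every corridor at cost 2 + 19 = 21.
Any cover uses at least 2 camera mounts; among all covering selections none totals below 21.
Greedy by coverage-per-cost would pick K1, K4, K2 for 29 — worse than the optimum 21.

21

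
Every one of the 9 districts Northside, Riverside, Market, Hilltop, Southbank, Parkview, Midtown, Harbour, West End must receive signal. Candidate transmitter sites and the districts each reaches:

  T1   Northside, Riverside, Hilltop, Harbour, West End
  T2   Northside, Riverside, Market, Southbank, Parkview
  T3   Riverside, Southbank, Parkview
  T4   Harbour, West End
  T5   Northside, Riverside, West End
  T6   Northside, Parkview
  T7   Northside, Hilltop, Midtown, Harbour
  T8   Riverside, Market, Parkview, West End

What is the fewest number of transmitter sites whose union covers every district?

3

T1, T2, T7 together cover {Northside, Riverside, Market, Hilltop, Southbank, Parkview, Midtown, Harbour, West End} — every district.
No 2 of the 8 transmitter sites cover everything (all 28 pairs fall short), so 3 is minimum.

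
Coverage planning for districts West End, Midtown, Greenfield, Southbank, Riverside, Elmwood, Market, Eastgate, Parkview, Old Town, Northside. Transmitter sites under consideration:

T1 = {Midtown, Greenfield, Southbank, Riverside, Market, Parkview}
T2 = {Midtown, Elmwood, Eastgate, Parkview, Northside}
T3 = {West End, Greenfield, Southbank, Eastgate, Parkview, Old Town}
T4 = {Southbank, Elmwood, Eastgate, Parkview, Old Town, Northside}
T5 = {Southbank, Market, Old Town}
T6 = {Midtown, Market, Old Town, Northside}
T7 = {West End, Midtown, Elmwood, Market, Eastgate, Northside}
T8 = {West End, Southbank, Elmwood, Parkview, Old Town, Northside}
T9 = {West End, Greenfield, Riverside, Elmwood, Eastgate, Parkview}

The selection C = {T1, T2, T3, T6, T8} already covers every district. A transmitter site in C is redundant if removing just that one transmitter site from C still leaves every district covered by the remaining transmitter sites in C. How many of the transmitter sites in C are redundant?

Drop T1: Riverside uncovered — not redundant.
Drop T2: the rest still cover every district — redundant.
Drop T3: the rest still cover every district — redundant.
Drop T6: the rest still cover every district — redundant.
Drop T8: the rest still cover every district — redundant.
4 redundant: T2, T3, T6, T8.

4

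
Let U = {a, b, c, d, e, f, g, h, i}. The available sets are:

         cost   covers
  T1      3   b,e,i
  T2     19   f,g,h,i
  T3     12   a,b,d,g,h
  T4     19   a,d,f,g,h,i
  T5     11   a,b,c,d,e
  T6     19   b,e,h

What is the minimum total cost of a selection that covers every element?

30

T2, T5 cover every element at cost 19 + 11 = 30.
Any cover uses at least 2 sets; among all covering selections none totals below 30.
Greedy by coverage-per-cost would pick T1, T3, T5, T2 for 45 — worse than the optimum 30.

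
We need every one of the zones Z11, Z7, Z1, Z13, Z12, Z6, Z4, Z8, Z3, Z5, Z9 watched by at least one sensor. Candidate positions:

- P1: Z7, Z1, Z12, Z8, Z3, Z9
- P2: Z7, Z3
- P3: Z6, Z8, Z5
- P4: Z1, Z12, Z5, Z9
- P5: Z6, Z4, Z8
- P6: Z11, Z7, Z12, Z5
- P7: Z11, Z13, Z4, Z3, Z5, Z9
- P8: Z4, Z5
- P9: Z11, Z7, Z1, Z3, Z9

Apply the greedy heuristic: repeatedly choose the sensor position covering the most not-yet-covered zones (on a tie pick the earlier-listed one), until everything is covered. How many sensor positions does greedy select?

3

Pick 1: P1 covers 6 new zones (Z7, Z1, Z12, Z8, Z3, Z9).
Pick 2: P7 covers 4 new zones (Z11, Z13, Z4, Z5).
Pick 3: P3 covers 1 new zones (Z6).
Greedy uses 3 sensor positions.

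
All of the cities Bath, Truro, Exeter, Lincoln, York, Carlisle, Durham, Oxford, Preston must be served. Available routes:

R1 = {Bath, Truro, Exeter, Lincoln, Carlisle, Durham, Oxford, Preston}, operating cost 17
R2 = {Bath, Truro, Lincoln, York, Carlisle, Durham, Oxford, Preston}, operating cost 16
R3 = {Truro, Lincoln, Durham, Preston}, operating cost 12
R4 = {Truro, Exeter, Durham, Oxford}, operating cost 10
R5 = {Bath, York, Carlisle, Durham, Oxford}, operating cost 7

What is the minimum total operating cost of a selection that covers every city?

R1, R5 cover every city at operating cost 17 + 7 = 24.
Any cover uses at least 2 routes; among all covering selections none totals below 24.
Greedy by coverage-per-operating cost would pick R5, R3, R4 for 29 — worse than the optimum 24.

24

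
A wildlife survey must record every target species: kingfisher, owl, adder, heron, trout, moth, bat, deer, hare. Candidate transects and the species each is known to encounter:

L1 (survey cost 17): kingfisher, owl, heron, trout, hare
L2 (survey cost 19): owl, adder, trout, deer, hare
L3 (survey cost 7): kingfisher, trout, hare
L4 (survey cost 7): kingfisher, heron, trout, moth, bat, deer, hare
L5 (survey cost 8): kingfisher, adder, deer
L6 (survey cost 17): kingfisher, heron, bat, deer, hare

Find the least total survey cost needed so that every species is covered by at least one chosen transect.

26

L2, L4 cover every species at survey cost 19 + 7 = 26.
Any cover uses at least 2 transects; among all covering selections none totals below 26.
Greedy by coverage-per-survey cost would pick L4, L5, L1 for 32 — worse than the optimum 26.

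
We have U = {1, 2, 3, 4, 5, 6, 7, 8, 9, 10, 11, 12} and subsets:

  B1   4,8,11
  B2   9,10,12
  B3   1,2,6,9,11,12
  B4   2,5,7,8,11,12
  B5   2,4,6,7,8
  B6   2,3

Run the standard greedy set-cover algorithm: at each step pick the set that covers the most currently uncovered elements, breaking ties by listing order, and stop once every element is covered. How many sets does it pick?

5

Pick 1: B3 covers 6 new elements (1, 2, 6, 9, 11, 12).
Pick 2: B4 covers 3 new elements (5, 7, 8).
Pick 3: B1 covers 1 new elements (4).
Pick 4: B2 covers 1 new elements (10).
Pick 5: B6 covers 1 new elements (3).
Greedy uses 5 sets.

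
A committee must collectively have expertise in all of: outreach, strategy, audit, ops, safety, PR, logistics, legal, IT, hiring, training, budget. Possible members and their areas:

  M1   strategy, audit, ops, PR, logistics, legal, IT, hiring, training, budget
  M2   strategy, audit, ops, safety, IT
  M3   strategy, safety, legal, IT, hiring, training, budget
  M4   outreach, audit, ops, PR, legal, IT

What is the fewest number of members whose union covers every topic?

3

M1, M2, M4 together cover {outreach, strategy, audit, ops, safety, PR, logistics, legal, IT, hiring, training, budget} — every topic.
No 2 of the 4 members cover everything (all 6 pairs fall short), so 3 is minimum.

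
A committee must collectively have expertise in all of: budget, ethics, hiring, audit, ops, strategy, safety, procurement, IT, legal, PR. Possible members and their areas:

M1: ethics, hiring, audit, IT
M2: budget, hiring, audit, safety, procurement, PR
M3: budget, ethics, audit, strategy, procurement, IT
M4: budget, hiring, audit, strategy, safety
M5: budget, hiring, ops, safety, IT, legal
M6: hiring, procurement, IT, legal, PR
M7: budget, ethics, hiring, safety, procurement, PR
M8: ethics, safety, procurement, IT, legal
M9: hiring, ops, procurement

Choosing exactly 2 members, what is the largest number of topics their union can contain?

Choosing M3, M5 covers {budget, ethics, hiring, audit, ops, strategy, safety, procurement, IT, legal} — 10 topics.
No choice of 2 members does better; here PR is left uncovered.

10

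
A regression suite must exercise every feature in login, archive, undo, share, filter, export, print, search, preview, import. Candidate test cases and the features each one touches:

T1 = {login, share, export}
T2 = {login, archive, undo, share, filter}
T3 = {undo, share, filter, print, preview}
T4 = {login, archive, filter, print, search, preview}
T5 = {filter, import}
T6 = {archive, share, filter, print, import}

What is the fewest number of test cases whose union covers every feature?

T1, T2, T4, T5 together cover {login, archive, undo, share, filter, export, print, search, preview, import} — every feature.
No 3 of the 6 test cases cover everything (all 20 triples fall short), so 4 is minimum.

4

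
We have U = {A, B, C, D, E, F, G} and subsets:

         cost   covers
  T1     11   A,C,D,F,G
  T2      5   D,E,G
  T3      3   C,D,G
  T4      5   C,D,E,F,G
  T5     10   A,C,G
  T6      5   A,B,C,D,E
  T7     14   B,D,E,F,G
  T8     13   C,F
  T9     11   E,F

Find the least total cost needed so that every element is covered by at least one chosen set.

T4, T6 cover every element at cost 5 + 5 = 10.
Any cover uses at least 2 sets; among all covering selections none totals below 10.
Greedy by coverage-per-cost would pick T3, T6, T4 for 13 — worse than the optimum 10.

10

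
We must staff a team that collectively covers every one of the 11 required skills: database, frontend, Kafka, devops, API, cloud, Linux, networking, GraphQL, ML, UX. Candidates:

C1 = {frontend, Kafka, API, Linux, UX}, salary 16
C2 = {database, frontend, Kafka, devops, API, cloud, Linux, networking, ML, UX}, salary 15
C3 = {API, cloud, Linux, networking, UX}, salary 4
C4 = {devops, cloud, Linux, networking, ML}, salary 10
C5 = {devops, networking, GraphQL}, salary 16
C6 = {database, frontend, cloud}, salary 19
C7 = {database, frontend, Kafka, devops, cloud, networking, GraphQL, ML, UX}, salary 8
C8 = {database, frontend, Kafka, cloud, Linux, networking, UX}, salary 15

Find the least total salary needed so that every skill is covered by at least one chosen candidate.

C3, C7 cover every skill at salary 4 + 8 = 12.
Any cover uses at least 2 candidates; among all covering selections none totals below 12.

12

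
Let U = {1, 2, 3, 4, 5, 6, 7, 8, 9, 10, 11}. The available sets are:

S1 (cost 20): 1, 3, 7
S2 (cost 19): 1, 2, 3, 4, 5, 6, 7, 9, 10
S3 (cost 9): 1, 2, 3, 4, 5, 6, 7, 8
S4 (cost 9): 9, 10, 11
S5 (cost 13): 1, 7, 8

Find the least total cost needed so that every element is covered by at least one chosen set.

S3, S4 cover every element at cost 9 + 9 = 18.
Any cover uses at least 2 sets; among all covering selections none totals below 18.

18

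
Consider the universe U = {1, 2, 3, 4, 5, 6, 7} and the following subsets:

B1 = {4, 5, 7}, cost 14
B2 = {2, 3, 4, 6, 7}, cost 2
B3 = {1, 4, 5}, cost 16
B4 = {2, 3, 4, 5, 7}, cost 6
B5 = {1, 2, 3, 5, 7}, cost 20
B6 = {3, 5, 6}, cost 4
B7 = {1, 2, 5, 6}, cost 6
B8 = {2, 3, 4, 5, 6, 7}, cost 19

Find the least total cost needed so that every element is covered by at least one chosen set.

8

B2, B7 cover every element at cost 2 + 6 = 8.
Any cover uses at least 2 sets; among all covering selections none totals below 8.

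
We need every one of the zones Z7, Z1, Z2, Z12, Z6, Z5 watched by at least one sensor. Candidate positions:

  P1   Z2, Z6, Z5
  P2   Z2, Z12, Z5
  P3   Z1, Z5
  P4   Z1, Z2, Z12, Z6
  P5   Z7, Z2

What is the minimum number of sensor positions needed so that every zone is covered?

3

P1, P4, P5 together cover {Z7, Z1, Z2, Z12, Z6, Z5} — every zone.
No 2 of the 5 sensor positions cover everything (all 10 pairs fall short), so 3 is minimum.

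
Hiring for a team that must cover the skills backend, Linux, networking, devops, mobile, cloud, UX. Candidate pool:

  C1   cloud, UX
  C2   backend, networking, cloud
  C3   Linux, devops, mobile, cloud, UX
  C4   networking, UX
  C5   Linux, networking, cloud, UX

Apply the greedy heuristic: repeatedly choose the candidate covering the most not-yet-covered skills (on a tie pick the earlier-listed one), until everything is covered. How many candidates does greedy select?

Pick 1: C3 covers 5 new skills (Linux, devops, mobile, cloud, UX).
Pick 2: C2 covers 2 new skills (backend, networking).
Greedy uses 2 candidates.

2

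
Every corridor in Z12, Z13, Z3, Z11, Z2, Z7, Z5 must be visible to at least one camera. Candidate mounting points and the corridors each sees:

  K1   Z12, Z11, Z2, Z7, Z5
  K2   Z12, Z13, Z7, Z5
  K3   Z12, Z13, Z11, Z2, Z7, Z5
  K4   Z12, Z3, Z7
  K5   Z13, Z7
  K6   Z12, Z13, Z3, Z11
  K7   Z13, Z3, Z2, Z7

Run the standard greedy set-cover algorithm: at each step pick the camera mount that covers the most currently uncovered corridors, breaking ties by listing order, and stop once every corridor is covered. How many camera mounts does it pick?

2

Pick 1: K3 covers 6 new corridors (Z12, Z13, Z11, Z2, Z7, Z5).
Pick 2: K4 covers 1 new corridors (Z3).
Greedy uses 2 camera mounts.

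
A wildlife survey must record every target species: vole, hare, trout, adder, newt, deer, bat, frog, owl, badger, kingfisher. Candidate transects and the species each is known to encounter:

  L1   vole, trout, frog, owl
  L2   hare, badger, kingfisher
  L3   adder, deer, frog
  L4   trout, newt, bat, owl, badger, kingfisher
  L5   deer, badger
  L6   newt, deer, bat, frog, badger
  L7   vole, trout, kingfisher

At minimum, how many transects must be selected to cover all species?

L1, L2, L3, L4 together cover {vole, hare, trout, adder, newt, deer, bat, frog, owl, badger, kingfisher} — every species.
No 3 of the 7 transects cover everything (all 35 triples fall short), so 4 is minimum.

4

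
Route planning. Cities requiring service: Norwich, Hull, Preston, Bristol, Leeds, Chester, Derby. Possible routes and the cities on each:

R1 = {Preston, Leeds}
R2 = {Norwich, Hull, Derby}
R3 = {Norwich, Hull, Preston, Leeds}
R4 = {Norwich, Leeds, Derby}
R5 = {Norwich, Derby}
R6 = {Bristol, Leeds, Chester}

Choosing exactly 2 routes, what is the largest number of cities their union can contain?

Choosing R2, R6 covers {Norwich, Hull, Bristol, Leeds, Chester, Derby} — 6 cities.
No choice of 2 routes does better; here Preston is left uncovered.

6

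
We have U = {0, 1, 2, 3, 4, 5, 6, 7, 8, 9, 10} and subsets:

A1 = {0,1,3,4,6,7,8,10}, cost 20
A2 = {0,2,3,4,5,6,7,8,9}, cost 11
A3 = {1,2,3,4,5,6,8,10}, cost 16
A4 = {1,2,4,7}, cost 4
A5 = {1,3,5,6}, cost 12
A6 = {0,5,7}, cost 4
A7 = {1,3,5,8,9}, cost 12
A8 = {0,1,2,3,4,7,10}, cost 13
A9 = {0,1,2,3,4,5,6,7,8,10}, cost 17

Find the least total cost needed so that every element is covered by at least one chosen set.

A2, A8 cover every element at cost 11 + 13 = 24.
Any cover uses at least 2 sets; among all covering selections none totals below 24.

24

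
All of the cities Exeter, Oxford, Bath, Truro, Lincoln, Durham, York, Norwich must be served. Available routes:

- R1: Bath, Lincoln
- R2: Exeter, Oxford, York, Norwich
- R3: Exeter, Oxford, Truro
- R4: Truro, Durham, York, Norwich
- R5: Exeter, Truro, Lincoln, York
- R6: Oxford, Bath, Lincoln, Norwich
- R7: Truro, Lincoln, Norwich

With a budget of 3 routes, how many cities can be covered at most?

Choosing R1, R2, R4 covers {Exeter, Oxford, Bath, Truro, Lincoln, Durham, York, Norwich} — 8 cities.
That is all 8 cities.

8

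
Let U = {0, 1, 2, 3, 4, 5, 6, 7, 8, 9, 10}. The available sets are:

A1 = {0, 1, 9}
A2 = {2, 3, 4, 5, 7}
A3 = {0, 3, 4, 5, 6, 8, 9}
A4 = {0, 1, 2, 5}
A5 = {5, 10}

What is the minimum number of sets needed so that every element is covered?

A1, A2, A3, A5 together cover {0, 1, 2, 3, 4, 5, 6, 7, 8, 9, 10} — every element.
No 3 of the 5 sets cover everything (all 10 triples fall short), so 4 is minimum.

4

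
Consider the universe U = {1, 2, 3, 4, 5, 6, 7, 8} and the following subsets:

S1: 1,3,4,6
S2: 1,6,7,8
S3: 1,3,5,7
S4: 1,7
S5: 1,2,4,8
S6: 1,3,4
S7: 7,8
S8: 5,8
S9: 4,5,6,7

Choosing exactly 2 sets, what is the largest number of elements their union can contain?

Choosing S3, S5 covers {1, 2, 3, 4, 5, 7, 8} — 7 elements.
No choice of 2 sets does better; here 6 is left uncovered.

7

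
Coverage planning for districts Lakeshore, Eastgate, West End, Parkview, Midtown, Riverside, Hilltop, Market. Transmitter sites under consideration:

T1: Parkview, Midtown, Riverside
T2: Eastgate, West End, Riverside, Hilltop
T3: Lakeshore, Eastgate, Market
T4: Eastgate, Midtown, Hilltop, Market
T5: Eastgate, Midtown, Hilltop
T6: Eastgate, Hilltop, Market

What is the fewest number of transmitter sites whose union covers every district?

T1, T2, T3 together cover {Lakeshore, Eastgate, West End, Parkview, Midtown, Riverside, Hilltop, Market} — every district.
No 2 of the 6 transmitter sites cover everything (all 15 pairs fall short), so 3 is minimum.

3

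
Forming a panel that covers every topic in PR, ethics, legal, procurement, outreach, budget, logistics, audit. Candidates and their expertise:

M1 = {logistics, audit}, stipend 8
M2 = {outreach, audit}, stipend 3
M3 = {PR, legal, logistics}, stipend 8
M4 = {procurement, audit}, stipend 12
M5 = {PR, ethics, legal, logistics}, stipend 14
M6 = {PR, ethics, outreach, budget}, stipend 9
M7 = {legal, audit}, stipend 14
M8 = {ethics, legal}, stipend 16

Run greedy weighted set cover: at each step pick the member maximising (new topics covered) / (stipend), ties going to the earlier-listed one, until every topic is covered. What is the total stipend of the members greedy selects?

32

Pick 1: M2 adds 2 new (outreach, audit) at stipend 3 (ratio 2/3).
Pick 2: M3 adds 3 new (PR, legal, logistics) at stipend 8 (ratio 3/8).
Pick 3: M6 adds 2 new (ethics, budget) at stipend 9 (ratio 2/9).
Pick 4: M4 adds 1 new (procurement) at stipend 12 (ratio 1/12).
Greedy total stipend: 3 + 8 + 9 + 12 = 32. (The true optimum is 29, so greedy overshoots here.)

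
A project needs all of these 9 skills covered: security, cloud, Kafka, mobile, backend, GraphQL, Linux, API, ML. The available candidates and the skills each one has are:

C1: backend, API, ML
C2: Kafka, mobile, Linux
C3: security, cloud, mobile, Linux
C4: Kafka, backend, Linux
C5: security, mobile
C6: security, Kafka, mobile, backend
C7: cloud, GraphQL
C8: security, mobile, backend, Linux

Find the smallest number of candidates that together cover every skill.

C1, C2, C3, C7 together cover {security, cloud, Kafka, mobile, backend, GraphQL, Linux, API, ML} — every skill.
No 3 of the 8 candidates cover everything (all 56 triples fall short), so 4 is minimum.

4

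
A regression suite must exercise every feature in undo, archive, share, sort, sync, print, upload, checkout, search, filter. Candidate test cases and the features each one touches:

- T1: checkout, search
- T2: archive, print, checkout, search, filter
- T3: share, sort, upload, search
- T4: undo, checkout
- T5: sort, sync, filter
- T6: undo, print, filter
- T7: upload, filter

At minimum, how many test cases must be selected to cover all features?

4

T2, T3, T4, T5 together cover {undo, archive, share, sort, sync, print, upload, checkout, search, filter} — every feature.
No 3 of the 7 test cases cover everything (all 35 triples fall short), so 4 is minimum.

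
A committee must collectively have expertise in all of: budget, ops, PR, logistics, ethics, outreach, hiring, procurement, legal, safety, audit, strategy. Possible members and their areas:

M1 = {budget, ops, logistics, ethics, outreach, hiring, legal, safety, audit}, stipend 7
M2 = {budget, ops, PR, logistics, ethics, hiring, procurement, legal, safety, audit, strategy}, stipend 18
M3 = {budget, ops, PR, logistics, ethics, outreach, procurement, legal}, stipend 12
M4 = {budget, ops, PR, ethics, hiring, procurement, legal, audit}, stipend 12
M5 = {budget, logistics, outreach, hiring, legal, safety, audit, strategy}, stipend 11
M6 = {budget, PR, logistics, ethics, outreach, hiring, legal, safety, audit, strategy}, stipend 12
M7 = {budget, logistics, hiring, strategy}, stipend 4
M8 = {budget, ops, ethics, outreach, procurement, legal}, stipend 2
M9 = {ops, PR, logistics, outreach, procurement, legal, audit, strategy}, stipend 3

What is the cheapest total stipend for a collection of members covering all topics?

M1, M9 cover every topic at stipend 7 + 3 = 10.
Any cover uses at least 2 members; among all covering selections none totals below 10.
Greedy by coverage-per-stipend would pick M8, M9, M1 for 12 — worse than the optimum 10.

10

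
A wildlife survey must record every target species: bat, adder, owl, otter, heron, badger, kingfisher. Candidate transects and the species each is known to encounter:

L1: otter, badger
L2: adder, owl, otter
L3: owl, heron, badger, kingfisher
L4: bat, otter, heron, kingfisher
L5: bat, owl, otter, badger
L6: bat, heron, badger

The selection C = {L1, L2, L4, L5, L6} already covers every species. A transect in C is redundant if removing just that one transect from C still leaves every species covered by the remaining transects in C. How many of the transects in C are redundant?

Drop L1: the rest still cover every species — redundant.
Drop L2: adder uncovered — not redundant.
Drop L4: kingfisher uncovered — not redundant.
Drop L5: the rest still cover every species — redundant.
Drop L6: the rest still cover every species — redundant.
3 redundant: L1, L5, L6.

3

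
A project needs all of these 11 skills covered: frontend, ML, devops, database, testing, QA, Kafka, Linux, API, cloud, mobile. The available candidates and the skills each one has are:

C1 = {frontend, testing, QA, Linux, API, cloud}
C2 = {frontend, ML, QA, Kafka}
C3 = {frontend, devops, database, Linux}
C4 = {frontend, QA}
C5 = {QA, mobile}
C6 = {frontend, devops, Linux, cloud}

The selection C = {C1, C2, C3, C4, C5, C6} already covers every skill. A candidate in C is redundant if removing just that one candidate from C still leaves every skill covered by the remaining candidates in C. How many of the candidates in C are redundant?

Drop C1: testing, API uncovered — not redundant.
Drop C2: ML, Kafka uncovered — not redundant.
Drop C3: database uncovered — not redundant.
Drop C4: the rest still cover every skill — redundant.
Drop C5: mobile uncovered — not redundant.
Drop C6: the rest still cover every skill — redundant.
2 redundant: C4, C6.

2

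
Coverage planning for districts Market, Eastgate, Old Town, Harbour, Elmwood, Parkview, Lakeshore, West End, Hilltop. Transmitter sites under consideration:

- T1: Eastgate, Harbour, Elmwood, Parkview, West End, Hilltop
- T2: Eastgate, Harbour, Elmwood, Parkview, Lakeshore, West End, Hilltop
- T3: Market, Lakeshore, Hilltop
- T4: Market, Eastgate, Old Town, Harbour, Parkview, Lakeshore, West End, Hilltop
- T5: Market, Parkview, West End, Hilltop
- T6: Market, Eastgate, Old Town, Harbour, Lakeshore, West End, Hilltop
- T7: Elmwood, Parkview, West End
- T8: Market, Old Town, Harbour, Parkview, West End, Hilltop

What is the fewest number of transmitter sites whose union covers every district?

2

T1, T4 together cover {Market, Eastgate, Old Town, Harbour, Elmwood, Parkview, Lakeshore, West End, Hilltop} — every district.
No single transmitter site contains all 9 districts, so 2 is optimal.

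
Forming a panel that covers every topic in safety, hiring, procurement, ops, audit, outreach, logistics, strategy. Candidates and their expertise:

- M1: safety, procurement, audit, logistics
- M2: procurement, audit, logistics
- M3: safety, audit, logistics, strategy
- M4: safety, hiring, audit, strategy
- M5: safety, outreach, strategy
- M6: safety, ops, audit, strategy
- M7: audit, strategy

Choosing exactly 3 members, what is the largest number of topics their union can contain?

7

Choosing M1, M4, M5 covers {safety, hiring, procurement, audit, outreach, logistics, strategy} — 7 topics.
No choice of 3 members does better; here ops is left uncovered.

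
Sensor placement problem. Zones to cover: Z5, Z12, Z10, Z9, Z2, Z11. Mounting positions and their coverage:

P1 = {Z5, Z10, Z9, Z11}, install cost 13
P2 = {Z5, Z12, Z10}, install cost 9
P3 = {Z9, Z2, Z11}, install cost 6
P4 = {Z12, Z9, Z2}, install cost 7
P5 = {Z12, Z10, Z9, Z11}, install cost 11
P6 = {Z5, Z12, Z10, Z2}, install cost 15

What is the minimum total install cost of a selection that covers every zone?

P2, P3 cover every zone at install cost 9 + 6 = 15.
Any cover uses at least 2 sensor positions; among all covering selections none totals below 15.

15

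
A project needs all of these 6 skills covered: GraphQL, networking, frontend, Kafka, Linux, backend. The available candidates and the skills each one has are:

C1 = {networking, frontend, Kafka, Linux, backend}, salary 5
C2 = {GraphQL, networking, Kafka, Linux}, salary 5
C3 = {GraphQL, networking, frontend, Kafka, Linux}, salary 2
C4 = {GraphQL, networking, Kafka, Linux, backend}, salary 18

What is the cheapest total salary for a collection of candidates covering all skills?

7

C1, C3 cover every skill at salary 5 + 2 = 7.
Any cover uses at least 2 candidates; among all covering selections none totals below 7.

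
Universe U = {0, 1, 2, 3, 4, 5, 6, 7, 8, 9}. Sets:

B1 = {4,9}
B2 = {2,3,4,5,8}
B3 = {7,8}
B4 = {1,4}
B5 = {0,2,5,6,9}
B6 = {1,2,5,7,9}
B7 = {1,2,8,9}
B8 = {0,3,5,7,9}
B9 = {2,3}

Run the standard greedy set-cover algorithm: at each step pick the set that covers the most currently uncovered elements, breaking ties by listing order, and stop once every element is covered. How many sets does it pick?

Pick 1: B2 covers 5 new elements (2, 3, 4, 5, 8).
Pick 2: B5 covers 3 new elements (0, 6, 9).
Pick 3: B6 covers 2 new elements (1, 7).
Greedy uses 3 sets.

3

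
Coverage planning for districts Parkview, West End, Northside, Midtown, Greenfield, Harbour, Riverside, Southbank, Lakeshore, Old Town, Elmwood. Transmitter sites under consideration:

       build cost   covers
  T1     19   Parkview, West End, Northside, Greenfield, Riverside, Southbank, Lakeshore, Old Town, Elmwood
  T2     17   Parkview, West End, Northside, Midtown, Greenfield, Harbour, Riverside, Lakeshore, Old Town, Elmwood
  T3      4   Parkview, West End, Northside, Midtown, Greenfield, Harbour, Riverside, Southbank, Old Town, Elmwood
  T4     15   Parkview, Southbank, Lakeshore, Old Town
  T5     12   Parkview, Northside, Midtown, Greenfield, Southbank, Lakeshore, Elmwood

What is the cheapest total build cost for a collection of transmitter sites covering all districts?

16

T3, T5 cover every district at build cost 4 + 12 = 16.
Any cover uses at least 2 transmitter sites; among all covering selections none totals below 16.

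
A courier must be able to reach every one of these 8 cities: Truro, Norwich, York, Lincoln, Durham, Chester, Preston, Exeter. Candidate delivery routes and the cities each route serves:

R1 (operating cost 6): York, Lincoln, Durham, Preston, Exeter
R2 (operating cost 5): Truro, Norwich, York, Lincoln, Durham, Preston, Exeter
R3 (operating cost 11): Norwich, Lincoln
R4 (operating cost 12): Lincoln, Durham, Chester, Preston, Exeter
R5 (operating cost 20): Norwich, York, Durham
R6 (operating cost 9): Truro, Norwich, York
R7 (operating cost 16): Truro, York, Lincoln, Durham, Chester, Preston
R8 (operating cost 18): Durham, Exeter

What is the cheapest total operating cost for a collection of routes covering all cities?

R2, R4 cover every city at operating cost 5 + 12 = 17.
Any cover uses at least 2 routes; among all covering selections none totals below 17.

17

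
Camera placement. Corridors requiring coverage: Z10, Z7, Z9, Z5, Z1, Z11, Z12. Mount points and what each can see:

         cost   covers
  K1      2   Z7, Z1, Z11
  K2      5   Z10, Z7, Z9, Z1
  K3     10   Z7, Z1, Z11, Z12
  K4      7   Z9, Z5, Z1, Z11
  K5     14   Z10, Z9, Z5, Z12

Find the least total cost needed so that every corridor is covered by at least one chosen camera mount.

16

K1, K5 cover every corridor at cost 2 + 14 = 16.
Any cover uses at least 2 camera mounts; among all covering selections none totals below 16.
Greedy by coverage-per-cost would pick K1, K2, K4, K3 for 24 — worse than the optimum 16.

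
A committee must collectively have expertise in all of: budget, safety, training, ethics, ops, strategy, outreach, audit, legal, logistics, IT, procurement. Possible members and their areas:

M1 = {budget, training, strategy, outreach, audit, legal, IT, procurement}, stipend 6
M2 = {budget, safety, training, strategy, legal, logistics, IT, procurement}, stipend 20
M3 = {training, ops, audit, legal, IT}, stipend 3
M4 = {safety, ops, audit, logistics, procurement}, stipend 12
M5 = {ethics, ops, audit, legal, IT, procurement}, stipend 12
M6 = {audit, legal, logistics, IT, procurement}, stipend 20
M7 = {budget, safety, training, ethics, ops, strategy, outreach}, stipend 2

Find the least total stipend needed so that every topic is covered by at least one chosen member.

17

M3, M4, M7 cover every topic at stipend 3 + 12 + 2 = 17.
Any cover uses at least 2 members; among all covering selections none totals below 17.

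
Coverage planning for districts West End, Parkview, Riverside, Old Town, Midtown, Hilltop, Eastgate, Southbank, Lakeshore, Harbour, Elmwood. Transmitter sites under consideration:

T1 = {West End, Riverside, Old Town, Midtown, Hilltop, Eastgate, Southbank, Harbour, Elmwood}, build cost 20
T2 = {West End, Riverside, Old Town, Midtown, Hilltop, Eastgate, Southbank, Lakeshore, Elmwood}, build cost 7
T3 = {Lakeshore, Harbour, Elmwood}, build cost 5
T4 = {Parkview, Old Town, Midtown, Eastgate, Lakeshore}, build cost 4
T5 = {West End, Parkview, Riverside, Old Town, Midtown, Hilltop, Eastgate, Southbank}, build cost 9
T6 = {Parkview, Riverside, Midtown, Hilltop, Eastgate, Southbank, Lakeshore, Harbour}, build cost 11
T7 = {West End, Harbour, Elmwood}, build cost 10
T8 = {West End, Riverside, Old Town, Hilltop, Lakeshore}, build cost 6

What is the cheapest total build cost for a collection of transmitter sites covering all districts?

T3, T5 cover every district at build cost 5 + 9 = 14.
Any cover uses at least 2 transmitter sites; among all covering selections none totals below 14.

14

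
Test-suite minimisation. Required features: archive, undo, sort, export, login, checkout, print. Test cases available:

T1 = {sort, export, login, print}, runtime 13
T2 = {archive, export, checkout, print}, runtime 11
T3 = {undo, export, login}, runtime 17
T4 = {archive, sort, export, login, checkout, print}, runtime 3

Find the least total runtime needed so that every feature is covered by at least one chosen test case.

T3, T4 cover every feature at runtime 17 + 3 = 20.
Any cover uses at least 2 test cases; among all covering selections none totals below 20.

20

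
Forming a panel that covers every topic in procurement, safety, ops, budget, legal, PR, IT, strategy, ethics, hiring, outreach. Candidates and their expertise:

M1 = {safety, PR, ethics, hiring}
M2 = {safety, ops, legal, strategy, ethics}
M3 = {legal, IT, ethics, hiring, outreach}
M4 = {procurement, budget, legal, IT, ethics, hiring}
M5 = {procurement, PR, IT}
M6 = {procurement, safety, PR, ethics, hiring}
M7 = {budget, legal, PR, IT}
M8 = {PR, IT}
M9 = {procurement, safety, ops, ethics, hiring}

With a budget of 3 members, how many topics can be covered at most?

Choosing M1, M2, M4 covers {procurement, safety, ops, budget, legal, PR, IT, strategy, ethics, hiring} — 10 topics.
No choice of 3 members does better; here outreach is left uncovered.

10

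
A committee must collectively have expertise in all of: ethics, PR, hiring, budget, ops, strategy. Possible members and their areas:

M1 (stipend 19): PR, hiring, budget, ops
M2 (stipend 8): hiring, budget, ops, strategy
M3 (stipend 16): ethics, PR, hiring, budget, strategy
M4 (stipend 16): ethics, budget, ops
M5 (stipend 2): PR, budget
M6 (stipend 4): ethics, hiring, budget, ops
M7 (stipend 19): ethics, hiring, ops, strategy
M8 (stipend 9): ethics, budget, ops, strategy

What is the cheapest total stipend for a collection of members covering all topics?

M2, M5, M6 cover every topic at stipend 8 + 2 + 4 = 14.
Any cover uses at least 2 members; among all covering selections none totals below 14.

14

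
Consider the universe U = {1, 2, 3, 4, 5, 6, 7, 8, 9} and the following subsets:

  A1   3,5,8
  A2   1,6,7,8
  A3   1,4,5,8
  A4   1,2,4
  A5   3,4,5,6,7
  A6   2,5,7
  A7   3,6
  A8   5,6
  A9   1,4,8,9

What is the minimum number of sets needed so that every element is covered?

A4, A5, A9 together cover {1, 2, 3, 4, 5, 6, 7, 8, 9} — every element.
No 2 of the 9 sets cover everything (all 36 pairs fall short), so 3 is minimum.

3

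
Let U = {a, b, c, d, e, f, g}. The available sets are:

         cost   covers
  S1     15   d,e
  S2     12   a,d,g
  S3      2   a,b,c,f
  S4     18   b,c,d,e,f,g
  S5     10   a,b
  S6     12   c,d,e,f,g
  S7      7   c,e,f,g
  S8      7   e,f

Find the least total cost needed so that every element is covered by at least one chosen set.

14

S3, S6 cover every element at cost 2 + 12 = 14.
Any cover uses at least 2 sets; among all covering selections none totals below 14.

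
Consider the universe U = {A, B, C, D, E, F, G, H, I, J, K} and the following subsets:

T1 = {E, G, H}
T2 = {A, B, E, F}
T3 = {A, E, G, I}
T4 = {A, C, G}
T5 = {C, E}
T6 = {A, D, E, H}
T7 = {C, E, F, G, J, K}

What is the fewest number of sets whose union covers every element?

4

T2, T3, T6, T7 together cover {A, B, C, D, E, F, G, H, I, J, K} — every element.
No 3 of the 7 sets cover everything (all 35 triples fall short), so 4 is minimum.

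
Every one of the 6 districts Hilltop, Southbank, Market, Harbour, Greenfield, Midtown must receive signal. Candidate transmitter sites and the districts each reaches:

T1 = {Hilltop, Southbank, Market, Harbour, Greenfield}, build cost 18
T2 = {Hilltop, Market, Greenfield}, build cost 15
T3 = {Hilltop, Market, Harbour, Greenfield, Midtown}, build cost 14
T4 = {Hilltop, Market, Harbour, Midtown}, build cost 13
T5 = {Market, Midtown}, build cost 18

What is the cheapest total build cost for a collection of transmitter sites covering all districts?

T1, T4 cover every district at build cost 18 + 13 = 31.
Any cover uses at least 2 transmitter sites; among all covering selections none totals below 31.
Greedy by coverage-per-build cost would pick T3, T1 for 32 — worse than the optimum 31.

31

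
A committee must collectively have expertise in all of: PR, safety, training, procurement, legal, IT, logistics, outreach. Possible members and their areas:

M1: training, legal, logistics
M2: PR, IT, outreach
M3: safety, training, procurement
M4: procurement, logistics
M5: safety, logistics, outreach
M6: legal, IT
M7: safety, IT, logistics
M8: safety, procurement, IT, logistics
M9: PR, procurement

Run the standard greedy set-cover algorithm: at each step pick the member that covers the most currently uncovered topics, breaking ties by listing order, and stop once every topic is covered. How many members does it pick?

Pick 1: M8 covers 4 new topics (safety, procurement, IT, logistics).
Pick 2: M1 covers 2 new topics (training, legal).
Pick 3: M2 covers 2 new topics (PR, outreach).
Greedy uses 3 members.

3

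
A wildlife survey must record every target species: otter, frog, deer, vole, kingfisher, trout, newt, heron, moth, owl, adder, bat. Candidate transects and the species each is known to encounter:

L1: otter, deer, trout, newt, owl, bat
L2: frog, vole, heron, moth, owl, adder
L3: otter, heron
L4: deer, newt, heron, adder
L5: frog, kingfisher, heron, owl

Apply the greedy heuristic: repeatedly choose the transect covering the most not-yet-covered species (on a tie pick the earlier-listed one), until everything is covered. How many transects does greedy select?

Pick 1: L1 covers 6 new species (otter, deer, trout, newt, owl, bat).
Pick 2: L2 covers 5 new species (frog, vole, heron, moth, adder).
Pick 3: L5 covers 1 new species (kingfisher).
Greedy uses 3 transects.

3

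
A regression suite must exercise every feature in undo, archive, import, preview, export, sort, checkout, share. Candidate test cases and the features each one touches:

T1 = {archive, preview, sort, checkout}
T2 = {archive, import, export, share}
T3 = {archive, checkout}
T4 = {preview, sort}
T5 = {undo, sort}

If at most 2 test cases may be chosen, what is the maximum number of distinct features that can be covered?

7

Choosing T1, T2 covers {archive, import, preview, export, sort, checkout, share} — 7 features.
No choice of 2 test cases does better; here undo is left uncovered.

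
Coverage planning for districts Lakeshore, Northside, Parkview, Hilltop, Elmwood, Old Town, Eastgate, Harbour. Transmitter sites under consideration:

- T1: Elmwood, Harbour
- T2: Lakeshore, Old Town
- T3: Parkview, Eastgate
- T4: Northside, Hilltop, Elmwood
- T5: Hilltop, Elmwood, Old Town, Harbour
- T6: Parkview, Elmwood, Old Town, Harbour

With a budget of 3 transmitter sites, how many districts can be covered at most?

Choosing T2, T3, T4 covers {Lakeshore, Northside, Parkview, Hilltop, Elmwood, Old Town, Eastgate} — 7 districts.
No choice of 3 transmitter sites does better; here Harbour is left uncovered.

7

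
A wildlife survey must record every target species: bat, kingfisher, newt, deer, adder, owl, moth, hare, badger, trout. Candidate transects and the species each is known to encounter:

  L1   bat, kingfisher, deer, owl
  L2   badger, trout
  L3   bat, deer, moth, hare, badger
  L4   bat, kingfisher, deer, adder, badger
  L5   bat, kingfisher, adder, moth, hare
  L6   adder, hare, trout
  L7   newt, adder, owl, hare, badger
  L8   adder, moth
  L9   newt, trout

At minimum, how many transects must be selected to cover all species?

4

L1, L2, L3, L7 together cover {bat, kingfisher, newt, deer, adder, owl, moth, hare, badger, trout} — every species.
No 3 of the 9 transects cover everything (all 84 triples fall short), so 4 is minimum.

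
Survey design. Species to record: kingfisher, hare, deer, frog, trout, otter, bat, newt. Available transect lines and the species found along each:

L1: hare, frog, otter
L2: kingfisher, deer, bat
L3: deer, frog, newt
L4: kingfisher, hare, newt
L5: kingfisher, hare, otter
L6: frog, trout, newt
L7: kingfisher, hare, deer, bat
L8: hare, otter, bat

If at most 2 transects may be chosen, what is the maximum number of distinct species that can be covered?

7

Choosing L6, L7 covers {kingfisher, hare, deer, frog, trout, bat, newt} — 7 species.
No choice of 2 transects does better; here otter is left uncovered.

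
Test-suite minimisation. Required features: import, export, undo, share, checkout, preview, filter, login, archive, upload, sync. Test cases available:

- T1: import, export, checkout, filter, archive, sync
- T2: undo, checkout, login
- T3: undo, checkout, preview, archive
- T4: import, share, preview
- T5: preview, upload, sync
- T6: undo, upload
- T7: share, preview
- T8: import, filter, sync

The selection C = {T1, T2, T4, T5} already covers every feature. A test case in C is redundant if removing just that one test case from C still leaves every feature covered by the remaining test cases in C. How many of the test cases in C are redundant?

Drop T1: export, filter, archive uncovered — not redundant.
Drop T2: undo, login uncovered — not redundant.
Drop T4: share uncovered — not redundant.
Drop T5: upload uncovered — not redundant.
None of the test cases in C is redundant.

0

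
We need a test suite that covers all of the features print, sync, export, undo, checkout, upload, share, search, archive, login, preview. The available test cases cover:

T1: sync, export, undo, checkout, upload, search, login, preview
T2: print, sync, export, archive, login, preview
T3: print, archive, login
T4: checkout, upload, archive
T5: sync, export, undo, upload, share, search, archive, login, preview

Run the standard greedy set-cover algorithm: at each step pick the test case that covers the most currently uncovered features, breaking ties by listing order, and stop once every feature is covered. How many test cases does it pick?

Pick 1: T5 covers 9 new features (sync, export, undo, upload, share, search, archive, login, preview).
Pick 2: T1 covers 1 new features (checkout).
Pick 3: T2 covers 1 new features (print).
Greedy uses 3 test cases.

3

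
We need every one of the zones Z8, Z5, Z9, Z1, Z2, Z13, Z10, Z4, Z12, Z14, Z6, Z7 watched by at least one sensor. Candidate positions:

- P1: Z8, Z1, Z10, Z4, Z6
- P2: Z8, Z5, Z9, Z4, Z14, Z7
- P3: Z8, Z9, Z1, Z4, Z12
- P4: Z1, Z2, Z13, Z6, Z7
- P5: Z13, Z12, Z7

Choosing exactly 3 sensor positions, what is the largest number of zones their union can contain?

11

Choosing P1, P2, P4 covers {Z8, Z5, Z9, Z1, Z2, Z13, Z10, Z4, Z14, Z6, Z7} — 11 zones.
No choice of 3 sensor positions does better; here Z12 is left uncovered.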